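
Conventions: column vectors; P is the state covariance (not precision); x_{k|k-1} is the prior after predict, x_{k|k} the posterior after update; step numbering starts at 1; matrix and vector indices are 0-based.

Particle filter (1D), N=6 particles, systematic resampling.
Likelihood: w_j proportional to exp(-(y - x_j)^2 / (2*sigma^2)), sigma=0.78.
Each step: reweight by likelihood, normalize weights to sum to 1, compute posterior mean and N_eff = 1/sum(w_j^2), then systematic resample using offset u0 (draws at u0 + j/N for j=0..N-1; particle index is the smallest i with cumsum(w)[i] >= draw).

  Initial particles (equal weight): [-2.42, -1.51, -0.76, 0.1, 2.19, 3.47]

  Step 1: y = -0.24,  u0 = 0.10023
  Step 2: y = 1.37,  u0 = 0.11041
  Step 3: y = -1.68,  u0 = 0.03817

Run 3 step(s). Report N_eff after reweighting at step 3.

N_eff = 6.0000

step 1: w=[0.0100, 0.1326, 0.3996, 0.4538, 0.0039, 0.0000]  mean=-0.4743  Neff=2.6085  idx=[1, 2, 2, 3, 3, 3]
step 2: w=[0.0013, 0.0284, 0.0284, 0.3140, 0.3140, 0.3140]  mean=0.0491  Neff=3.3631  idx=[3, 3, 4, 4, 5, 5]
step 3: w=[0.1667, 0.1667, 0.1667, 0.1667, 0.1667, 0.1667]  mean=0.1000  Neff=6.0000  idx=[0, 1, 2, 3, 4, 5]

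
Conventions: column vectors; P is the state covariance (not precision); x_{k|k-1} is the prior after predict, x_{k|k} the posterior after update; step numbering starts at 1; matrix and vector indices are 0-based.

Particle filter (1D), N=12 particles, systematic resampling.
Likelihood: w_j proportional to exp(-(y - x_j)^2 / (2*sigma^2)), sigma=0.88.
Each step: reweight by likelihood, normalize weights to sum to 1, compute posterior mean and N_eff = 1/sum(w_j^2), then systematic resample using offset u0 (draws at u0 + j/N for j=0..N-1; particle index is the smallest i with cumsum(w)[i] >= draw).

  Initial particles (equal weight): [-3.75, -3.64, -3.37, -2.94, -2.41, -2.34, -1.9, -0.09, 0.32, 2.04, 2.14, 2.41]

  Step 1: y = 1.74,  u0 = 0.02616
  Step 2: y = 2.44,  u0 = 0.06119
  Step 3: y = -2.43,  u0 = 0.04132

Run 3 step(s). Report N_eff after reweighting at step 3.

step 1: w=[0.0000, 0.0000, 0.0000, 0.0000, 0.0000, 0.0000, 0.0001, 0.0386, 0.0912, 0.3165, 0.3025, 0.2510]  mean=1.9237  Neff=3.7802  idx=[7, 8, 9, 9, 9, 9, 10, 10, 10, 11, 11, 11]
step 2: w=[0.0017, 0.0058, 0.0949, 0.0949, 0.0949, 0.0949, 0.0992, 0.0992, 0.0992, 0.1051, 0.1051, 0.1051]  mean=2.1729  Neff=10.1287  idx=[2, 3, 4, 5, 6, 6, 7, 8, 9, 10, 10, 11]
step 3: w=[0.1501, 0.1501, 0.1501, 0.1501, 0.0837, 0.0837, 0.0837, 0.0837, 0.0162, 0.0162, 0.0162, 0.0162]  mean=2.0975  Neff=8.3925  idx=[0, 0, 1, 1, 2, 3, 3, 4, 5, 6, 7, 9]

N_eff = 8.3925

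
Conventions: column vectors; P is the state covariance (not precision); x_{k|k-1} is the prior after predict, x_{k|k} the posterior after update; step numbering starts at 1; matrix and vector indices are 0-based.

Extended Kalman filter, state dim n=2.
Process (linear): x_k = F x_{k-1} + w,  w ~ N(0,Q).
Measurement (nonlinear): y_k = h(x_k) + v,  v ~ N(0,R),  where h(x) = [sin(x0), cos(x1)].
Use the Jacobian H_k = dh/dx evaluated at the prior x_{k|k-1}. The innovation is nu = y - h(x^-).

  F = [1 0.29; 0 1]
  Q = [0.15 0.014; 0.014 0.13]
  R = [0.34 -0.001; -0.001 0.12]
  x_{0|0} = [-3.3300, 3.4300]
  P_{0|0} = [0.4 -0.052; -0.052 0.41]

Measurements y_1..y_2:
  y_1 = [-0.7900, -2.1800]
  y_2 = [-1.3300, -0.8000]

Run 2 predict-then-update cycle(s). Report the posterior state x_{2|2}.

step 1: x^-=[-2.3353, 3.4300]  P^-=[0.5543 0.0809; 0.0809 0.5400]  H_jac=[-0.6922 0.0000; 0.0000 0.2844]  S=[0.6056 -0.0169; -0.0169 0.1637]  K=[-0.6315 0.0753; -0.0664 0.9315]  nu=[-0.0683, -1.2213]  x^+=[-2.3841, 2.2969]  P^+=[0.3103 0.0340; 0.0340 0.3932]
step 2: x^-=[-1.7180, 2.2969]  P^-=[0.5131 0.1620; 0.1620 0.5232]  H_jac=[-0.1467 0.0000; 0.0000 -0.7477]  S=[0.3510 0.0168; 0.0168 0.4125]  K=[-0.2007 -0.2855; -0.0224 -0.9474]  nu=[-0.3408, -0.1360]  x^+=[-1.6108, 2.4334]  P^+=[0.4634 0.0455; 0.0455 0.1520]

x_post = [-1.6108, 2.4334]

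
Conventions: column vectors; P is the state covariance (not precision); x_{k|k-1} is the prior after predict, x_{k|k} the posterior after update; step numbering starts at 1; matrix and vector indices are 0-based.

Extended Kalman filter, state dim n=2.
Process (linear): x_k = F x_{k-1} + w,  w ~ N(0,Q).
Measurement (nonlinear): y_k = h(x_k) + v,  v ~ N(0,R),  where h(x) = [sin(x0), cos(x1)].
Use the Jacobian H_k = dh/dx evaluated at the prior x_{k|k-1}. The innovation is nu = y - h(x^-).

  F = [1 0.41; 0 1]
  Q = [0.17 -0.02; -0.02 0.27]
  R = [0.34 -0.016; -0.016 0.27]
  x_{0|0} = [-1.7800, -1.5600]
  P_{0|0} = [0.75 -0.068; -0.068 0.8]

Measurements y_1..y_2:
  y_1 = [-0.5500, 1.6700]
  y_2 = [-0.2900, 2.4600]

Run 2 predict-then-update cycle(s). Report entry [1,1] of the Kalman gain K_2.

K[1,1] = 0.3831

step 1: x^-=[-2.4196, -1.5600]  P^-=[0.9987 0.2400; 0.2400 1.0700]  H_jac=[-0.7505 0.0000; 0.0000 0.9999]  S=[0.9025 -0.1961; -0.1961 1.3399]  K=[-0.8176 0.0594; -0.0269 0.7946]  nu=[0.1109, 1.6592]  x^+=[-2.4116, -0.2446]  P^+=[0.3717 0.0291; 0.0291 0.2150]
step 2: x^-=[-2.5119, -0.2446]  P^-=[0.6017 0.0973; 0.0973 0.4850]  H_jac=[-0.8082 0.0000; 0.0000 0.2422]  S=[0.7330 -0.0350; -0.0350 0.2984]  K=[-0.6634 0.0011; -0.0889 0.3831]  nu=[0.2989, 1.4898]  x^+=[-2.7086, 0.2995]  P^+=[0.2791 0.0450; 0.0450 0.4330]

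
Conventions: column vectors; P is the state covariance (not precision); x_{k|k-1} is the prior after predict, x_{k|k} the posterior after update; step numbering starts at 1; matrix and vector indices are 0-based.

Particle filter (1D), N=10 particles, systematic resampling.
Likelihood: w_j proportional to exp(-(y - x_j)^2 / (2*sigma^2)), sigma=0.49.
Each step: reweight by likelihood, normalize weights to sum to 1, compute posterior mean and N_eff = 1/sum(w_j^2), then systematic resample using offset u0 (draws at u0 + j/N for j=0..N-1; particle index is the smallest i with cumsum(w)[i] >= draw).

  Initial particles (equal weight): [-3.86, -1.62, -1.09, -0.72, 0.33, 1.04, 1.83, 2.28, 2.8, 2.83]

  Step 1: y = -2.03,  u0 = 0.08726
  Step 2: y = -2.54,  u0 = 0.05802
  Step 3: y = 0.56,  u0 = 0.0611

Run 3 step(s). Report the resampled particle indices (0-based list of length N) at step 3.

resampled_idx = [0, 1, 2, 3, 4, 5, 6, 7, 8, 9]

step 1: w=[0.0010, 0.7896, 0.1779, 0.0314, 0.0000, 0.0000, 0.0000, 0.0000, 0.0000, 0.0000]  mean=-1.4997  Neff=1.5242  idx=[1, 1, 1, 1, 1, 1, 1, 1, 2, 3]
step 2: w=[0.1238, 0.1238, 0.1238, 0.1238, 0.1238, 0.1238, 0.1238, 0.1238, 0.0090, 0.0007]  mean=-1.6145  Neff=8.1533  idx=[0, 1, 2, 2, 3, 4, 5, 6, 6, 7]
step 3: w=[0.1000, 0.1000, 0.1000, 0.1000, 0.1000, 0.1000, 0.1000, 0.1000, 0.1000, 0.1000]  mean=-1.6200  Neff=10.0000  idx=[0, 1, 2, 3, 4, 5, 6, 7, 8, 9]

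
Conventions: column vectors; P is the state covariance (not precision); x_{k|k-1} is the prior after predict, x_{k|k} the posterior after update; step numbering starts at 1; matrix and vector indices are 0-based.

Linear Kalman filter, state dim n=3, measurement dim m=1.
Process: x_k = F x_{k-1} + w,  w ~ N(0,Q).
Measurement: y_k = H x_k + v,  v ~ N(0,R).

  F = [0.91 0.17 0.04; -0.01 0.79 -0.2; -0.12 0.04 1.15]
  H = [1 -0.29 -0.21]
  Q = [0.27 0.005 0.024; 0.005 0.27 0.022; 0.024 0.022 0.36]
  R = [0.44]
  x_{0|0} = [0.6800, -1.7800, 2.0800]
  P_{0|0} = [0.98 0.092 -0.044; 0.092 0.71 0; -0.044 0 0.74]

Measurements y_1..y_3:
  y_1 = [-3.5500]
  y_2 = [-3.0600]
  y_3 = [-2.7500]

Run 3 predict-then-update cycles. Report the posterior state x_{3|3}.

x_post = [-2.4993, -2.3135, 4.6106]

step 1: x^-=[0.3994, -1.8290, 2.2392]  P^-=[1.1285 0.1595 -0.0885; 0.1595 0.7412 -0.1339; -0.0885 -0.1339 1.3652]  S=[1.6194]  K=[0.6798; -0.0169; -0.2077]  nu=[-4.0096]  x^+=[-2.3262, -1.7614, 3.0720]  P^+=[0.3802 0.1781 0.1401; 0.1781 0.7407 -0.1396; 0.1401 -0.1396 1.2953]
step 2: x^-=[-2.2934, -1.9827, 3.7415]  P^-=[0.6717 0.1931 0.1684; 0.1931 0.8260 -0.3929; 0.1684 -0.3929 2.0265]  S=[1.0399]  K=[0.5581; 0.0347; -0.1377]  nu=[-0.5558]  x^+=[-2.6036, -2.0020, 3.8181]  P^+=[0.3479 0.1730 0.2483; 0.1730 0.8247 -0.3880; 0.2483 -0.3880 2.0067]
step 3: x^-=[-2.5569, -2.3191, 4.6231]  P^-=[0.6514 0.1762 0.2689; 0.1762 0.9859 -0.7758; 0.2689 -0.7758 2.9144]  S=[0.9932]  K=[0.5476; 0.0536; -0.1189]  nu=[0.1052]  x^+=[-2.4993, -2.3135, 4.6106]  P^+=[0.3536 0.1471 0.3336; 0.1471 0.9830 -0.7695; 0.3336 -0.7695 2.9003]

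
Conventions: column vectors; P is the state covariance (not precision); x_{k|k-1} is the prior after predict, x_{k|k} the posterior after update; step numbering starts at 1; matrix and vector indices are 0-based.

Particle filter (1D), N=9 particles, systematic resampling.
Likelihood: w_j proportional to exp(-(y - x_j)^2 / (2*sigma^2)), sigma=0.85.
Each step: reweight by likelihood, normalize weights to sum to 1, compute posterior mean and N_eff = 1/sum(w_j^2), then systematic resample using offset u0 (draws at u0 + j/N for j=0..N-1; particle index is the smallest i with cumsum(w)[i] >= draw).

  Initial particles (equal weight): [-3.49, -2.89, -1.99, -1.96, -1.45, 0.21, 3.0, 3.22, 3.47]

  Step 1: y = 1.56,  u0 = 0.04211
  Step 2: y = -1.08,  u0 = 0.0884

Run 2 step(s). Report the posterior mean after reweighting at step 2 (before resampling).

step 1: w=[0.0000, 0.0000, 0.0002, 0.0003, 0.0025, 0.3766, 0.3165, 0.1974, 0.1065]  mean=2.0292  Neff=3.4208  idx=[5, 5, 5, 5, 6, 6, 7, 7, 8]
step 2: w=[0.2500, 0.2500, 0.2500, 0.2500, 0.0000, 0.0000, 0.0000, 0.0000, 0.0000]  mean=0.2101  Neff=4.0002  idx=[0, 0, 1, 1, 2, 2, 3, 3, 3]

post_mean = 0.2101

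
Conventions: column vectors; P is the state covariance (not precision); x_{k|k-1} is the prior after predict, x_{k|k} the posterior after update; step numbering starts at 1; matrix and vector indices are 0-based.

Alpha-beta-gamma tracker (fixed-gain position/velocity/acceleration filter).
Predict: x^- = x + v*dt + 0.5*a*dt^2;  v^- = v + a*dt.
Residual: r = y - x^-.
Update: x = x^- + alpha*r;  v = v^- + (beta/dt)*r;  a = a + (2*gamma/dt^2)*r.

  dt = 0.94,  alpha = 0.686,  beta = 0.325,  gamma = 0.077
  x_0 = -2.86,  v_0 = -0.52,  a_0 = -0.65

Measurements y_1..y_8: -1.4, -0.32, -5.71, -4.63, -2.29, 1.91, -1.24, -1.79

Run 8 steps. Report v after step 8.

v_post = 1.2095

step 1: x_pred=-3.6360  r=2.2360  x^+=-2.1021  v^+=-0.3579  a^+=-0.2603
step 2: x_pred=-2.5535  r=2.2335  x^+=-1.0213  v^+=0.1696  a^+=0.1290
step 3: x_pred=-0.8049  r=-4.9051  x^+=-4.1698  v^+=-1.4050  a^+=-0.7259
step 4: x_pred=-5.8112  r=1.1812  x^+=-5.0009  v^+=-1.6790  a^+=-0.5200
step 5: x_pred=-6.8089  r=4.5189  x^+=-3.7089  v^+=-0.6054  a^+=0.2675
step 6: x_pred=-4.1599  r=6.0699  x^+=0.0041  v^+=1.7447  a^+=1.3254
step 7: x_pred=2.2296  r=-3.4696  x^+=-0.1505  v^+=1.7910  a^+=0.7207
step 8: x_pred=1.8514  r=-3.6414  x^+=-0.6466  v^+=1.2095  a^+=0.0861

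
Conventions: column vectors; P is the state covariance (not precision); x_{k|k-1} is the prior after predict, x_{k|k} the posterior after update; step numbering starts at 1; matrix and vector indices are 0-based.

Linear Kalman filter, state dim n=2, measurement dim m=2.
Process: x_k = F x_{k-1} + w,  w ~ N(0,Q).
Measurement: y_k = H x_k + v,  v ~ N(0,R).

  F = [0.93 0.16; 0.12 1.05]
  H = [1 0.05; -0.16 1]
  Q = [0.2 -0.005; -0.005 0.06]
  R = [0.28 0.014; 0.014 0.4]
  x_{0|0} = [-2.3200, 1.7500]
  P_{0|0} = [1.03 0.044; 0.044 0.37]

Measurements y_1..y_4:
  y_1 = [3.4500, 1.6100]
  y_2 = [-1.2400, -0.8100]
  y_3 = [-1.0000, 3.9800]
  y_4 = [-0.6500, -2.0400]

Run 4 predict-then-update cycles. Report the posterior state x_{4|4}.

step 1: x^-=[-1.8776, 1.5591]  P^-=[1.1134 0.2159; 0.2159 0.4938]  S=[1.4162 0.0747; 0.0747 0.8533]  K=[0.7951 -0.0254; 0.1421 0.5258]  nu=[5.2496, -0.2495]  x^+=[2.3029, 2.1741]  P^+=[0.2205 0.0363; 0.0363 0.2181]
step 2: x^-=[2.4896, 2.5592]  P^-=[0.4071 0.0923; 0.0923 0.3128]  S=[0.6971 0.0561; 0.0561 0.6937]  K=[0.5913 -0.0086; 0.1211 0.4198]  nu=[-3.8575, -2.9708]  x^+=[0.2343, 0.8447]  P^+=[0.1639 0.0311; 0.0311 0.1746]
step 3: x^-=[0.3530, 0.9150]  P^-=[0.3555 0.0735; 0.0735 0.2627]  S=[0.6435 0.0432; 0.0432 0.6482]  K=[0.5589 -0.0115; 0.1092 0.3798]  nu=[-1.3988, 3.1214]  x^+=[-0.4648, 1.9478]  P^+=[0.1549 0.0280; 0.0280 0.1579]
step 4: x^-=[-0.1206, 1.9894]  P^-=[0.3464 0.0667; 0.0667 0.2434]  S=[0.6337 0.0369; 0.0369 0.6309]  K=[0.5527 -0.0145; 0.1033 0.3628]  nu=[-0.6289, -4.0487]  x^+=[-0.4096, 0.4555]  P^+=[0.1532 0.0265; 0.0265 0.1508]

x_post = [-0.4096, 0.4555]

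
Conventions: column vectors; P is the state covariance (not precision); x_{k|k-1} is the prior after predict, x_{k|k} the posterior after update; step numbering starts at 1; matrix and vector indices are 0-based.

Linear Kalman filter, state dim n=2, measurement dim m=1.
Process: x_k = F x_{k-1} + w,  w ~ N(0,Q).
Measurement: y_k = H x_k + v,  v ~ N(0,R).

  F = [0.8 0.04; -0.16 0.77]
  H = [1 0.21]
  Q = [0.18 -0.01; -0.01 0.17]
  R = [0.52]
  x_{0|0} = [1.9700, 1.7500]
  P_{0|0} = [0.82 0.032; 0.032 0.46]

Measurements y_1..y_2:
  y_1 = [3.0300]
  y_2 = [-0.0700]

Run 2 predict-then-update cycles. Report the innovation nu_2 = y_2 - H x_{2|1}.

innov = [-2.0515]

step 1: x^-=[1.6460, 1.0323]  P^-=[0.7076 -0.0813; -0.0813 0.4558]  S=[1.2135]  K=[0.5690; 0.0119]  nu=[1.1672]  x^+=[2.3102, 1.0462]  P^+=[0.3147 -0.0895; -0.0895 0.4557]
step 2: x^-=[1.8900, 0.4359]  P^-=[0.3764 -0.0908; -0.0908 0.4703]  S=[0.8790]  K=[0.4065; 0.0090]  nu=[-2.0515]  x^+=[1.0560, 0.4174]  P^+=[0.2311 -0.0940; -0.0940 0.4702]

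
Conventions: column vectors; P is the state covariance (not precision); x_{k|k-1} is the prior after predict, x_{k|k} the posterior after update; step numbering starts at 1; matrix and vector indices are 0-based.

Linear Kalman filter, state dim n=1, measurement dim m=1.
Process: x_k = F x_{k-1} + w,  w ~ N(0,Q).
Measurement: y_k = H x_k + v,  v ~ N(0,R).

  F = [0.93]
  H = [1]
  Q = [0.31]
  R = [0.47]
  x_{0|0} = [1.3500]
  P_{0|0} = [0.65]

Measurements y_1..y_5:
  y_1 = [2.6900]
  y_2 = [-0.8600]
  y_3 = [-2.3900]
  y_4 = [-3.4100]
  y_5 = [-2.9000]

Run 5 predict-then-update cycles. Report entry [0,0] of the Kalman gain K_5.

step 1: x^-=[1.2555]  P^-=[0.8722]  S=[1.3422]  K=[0.6498]  nu=[1.4345]  x^+=[2.1877]  P^+=[0.3054]
step 2: x^-=[2.0345]  P^-=[0.5742]  S=[1.0442]  K=[0.5499]  nu=[-2.8945]  x^+=[0.4429]  P^+=[0.2584]
step 3: x^-=[0.4119]  P^-=[0.5335]  S=[1.0035]  K=[0.5317]  nu=[-2.8019]  x^+=[-1.0777]  P^+=[0.2499]
step 4: x^-=[-1.0023]  P^-=[0.5261]  S=[0.9961]  K=[0.5282]  nu=[-2.4077]  x^+=[-2.2740]  P^+=[0.2482]
step 5: x^-=[-2.1148]  P^-=[0.5247]  S=[0.9947]  K=[0.5275]  nu=[-0.7852]  x^+=[-2.5290]  P^+=[0.2479]

K[0,0] = 0.5275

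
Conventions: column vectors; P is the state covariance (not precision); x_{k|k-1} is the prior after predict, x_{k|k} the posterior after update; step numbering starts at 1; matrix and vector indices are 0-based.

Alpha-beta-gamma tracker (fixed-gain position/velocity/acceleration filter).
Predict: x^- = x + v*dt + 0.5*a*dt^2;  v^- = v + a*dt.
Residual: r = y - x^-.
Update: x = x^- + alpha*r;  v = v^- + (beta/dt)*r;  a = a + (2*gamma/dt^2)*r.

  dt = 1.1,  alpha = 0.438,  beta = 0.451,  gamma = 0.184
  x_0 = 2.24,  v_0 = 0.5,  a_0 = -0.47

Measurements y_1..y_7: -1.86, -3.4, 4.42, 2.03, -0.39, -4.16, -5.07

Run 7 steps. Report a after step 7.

step 1: x_pred=2.5057  r=-4.3657  x^+=0.5935  v^+=-1.8069  a^+=-1.7977
step 2: x_pred=-2.4817  r=-0.9183  x^+=-2.8839  v^+=-4.1609  a^+=-2.0770
step 3: x_pred=-8.7175  r=13.1375  x^+=-2.9633  v^+=-1.0592  a^+=1.9185
step 4: x_pred=-2.9677  r=4.9977  x^+=-0.7787  v^+=3.1002  a^+=3.4385
step 5: x_pred=4.7118  r=-5.1018  x^+=2.4772  v^+=4.7908  a^+=1.8869
step 6: x_pred=8.8887  r=-13.0487  x^+=3.1734  v^+=1.5164  a^+=-2.0817
step 7: x_pred=3.5821  r=-8.6521  x^+=-0.2075  v^+=-4.3207  a^+=-4.7130

a_post = -4.7130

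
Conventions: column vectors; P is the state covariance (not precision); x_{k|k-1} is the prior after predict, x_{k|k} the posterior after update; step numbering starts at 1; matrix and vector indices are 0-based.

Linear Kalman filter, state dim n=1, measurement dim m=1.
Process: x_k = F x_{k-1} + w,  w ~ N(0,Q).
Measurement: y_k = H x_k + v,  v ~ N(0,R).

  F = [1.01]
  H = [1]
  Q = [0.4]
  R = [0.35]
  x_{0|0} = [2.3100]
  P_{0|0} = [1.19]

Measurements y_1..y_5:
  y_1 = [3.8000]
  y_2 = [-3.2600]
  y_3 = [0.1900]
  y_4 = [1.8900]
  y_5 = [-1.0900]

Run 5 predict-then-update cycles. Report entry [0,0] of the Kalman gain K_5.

K[0,0] = 0.6427

step 1: x^-=[2.3331]  P^-=[1.6139]  S=[1.9639]  K=[0.8218]  nu=[1.4669]  x^+=[3.5386]  P^+=[0.2876]
step 2: x^-=[3.5740]  P^-=[0.6934]  S=[1.0434]  K=[0.6646]  nu=[-6.8340]  x^+=[-0.9676]  P^+=[0.2326]
step 3: x^-=[-0.9773]  P^-=[0.6373]  S=[0.9873]  K=[0.6455]  nu=[1.1673]  x^+=[-0.2238]  P^+=[0.2259]
step 4: x^-=[-0.2261]  P^-=[0.6305]  S=[0.9805]  K=[0.6430]  nu=[2.1161]  x^+=[1.1346]  P^+=[0.2251]
step 5: x^-=[1.1460]  P^-=[0.6296]  S=[0.9796]  K=[0.6427]  nu=[-2.2360]  x^+=[-0.2911]  P^+=[0.2249]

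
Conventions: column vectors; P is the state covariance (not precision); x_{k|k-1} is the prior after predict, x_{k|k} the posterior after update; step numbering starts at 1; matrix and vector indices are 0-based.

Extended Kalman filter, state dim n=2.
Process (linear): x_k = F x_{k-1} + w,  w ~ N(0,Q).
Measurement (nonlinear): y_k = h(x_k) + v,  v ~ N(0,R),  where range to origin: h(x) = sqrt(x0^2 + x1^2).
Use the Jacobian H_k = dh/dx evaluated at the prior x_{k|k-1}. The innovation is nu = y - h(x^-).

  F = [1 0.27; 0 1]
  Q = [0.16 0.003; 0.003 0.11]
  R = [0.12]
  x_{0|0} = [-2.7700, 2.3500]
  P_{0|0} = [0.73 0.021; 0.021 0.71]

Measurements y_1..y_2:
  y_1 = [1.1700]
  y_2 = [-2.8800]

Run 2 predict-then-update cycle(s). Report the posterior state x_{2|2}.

x_post = [-1.4575, -2.3559]

step 1: x^-=[-2.1355, 2.3500]  P^-=[0.9531 0.2157; 0.2157 0.8200]  H_jac=[-0.6725 0.7401]  S=[0.7855]  K=[-0.6128; 0.5879]  nu=[-2.0054]  x^+=[-0.9066, 1.1710]  P^+=[0.6581 0.4987; 0.4987 0.5485]
step 2: x^-=[-0.5904, 1.1710]  P^-=[1.1274 0.6498; 0.6498 0.6585]  H_jac=[-0.4502 0.8929]  S=[0.3511]  K=[0.2069; 0.8415]  nu=[-4.1915]  x^+=[-1.4575, -2.3559]  P^+=[1.1124 0.5887; 0.5887 0.4099]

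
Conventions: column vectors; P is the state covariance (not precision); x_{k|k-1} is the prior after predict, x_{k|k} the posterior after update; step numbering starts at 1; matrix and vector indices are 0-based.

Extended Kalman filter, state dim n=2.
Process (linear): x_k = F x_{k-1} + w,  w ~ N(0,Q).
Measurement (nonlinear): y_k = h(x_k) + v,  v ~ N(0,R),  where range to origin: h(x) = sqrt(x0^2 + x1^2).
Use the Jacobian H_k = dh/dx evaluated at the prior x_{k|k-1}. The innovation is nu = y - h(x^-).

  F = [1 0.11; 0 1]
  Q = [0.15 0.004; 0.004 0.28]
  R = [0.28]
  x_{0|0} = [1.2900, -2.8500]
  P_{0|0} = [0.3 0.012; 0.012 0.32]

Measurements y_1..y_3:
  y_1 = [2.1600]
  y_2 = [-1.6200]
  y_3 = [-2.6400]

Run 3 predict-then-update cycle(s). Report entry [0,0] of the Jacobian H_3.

H_jac[0,0] = 0.9185

step 1: x^-=[0.9765, -2.8500]  P^-=[0.4565 0.0512; 0.0512 0.6000]  H_jac=[0.3241 -0.9460]  S=[0.8335]  K=[0.1194; -0.6611]  nu=[-0.8526]  x^+=[0.8747, -2.2863]  P^+=[0.4446 0.1170; 0.1170 0.2357]
step 2: x^-=[0.6232, -2.2863]  P^-=[0.6232 0.1469; 0.1469 0.5157]  H_jac=[0.2630 -0.9648]  S=[0.7286]  K=[0.0304; -0.6299]  nu=[-3.9898]  x^+=[0.5020, 0.2268]  P^+=[0.6225 0.1609; 0.1609 0.2267]
step 3: x^-=[0.5269, 0.2268]  P^-=[0.8107 0.1898; 0.1898 0.5067]  H_jac=[0.9185 0.3953]  S=[1.1810]  K=[0.6940; 0.3172]  nu=[-3.2137]  x^+=[-1.7035, -0.7926]  P^+=[0.2418 -0.0702; -0.0702 0.3878]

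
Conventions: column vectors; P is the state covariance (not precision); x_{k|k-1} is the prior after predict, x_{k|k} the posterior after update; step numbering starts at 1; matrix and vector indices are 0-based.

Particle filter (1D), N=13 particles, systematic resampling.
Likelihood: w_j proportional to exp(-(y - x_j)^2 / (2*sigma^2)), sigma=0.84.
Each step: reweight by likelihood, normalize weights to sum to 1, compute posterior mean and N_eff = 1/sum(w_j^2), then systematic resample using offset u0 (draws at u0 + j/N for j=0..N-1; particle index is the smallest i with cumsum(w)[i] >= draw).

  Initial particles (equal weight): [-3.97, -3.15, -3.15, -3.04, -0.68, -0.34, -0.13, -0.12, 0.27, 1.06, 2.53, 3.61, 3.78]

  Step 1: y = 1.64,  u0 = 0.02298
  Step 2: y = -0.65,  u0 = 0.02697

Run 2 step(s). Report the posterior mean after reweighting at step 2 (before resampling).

post_mean = 0.1595

step 1: w=[0.0000, 0.0000, 0.0000, 0.0000, 0.0109, 0.0306, 0.0535, 0.0549, 0.1303, 0.3881, 0.2810, 0.0315, 0.0192]  mean=1.3125  Neff=3.9231  idx=[5, 7, 8, 8, 9, 9, 9, 9, 9, 10, 10, 10, 10]
step 2: w=[0.2681, 0.2352, 0.1575, 0.1575, 0.0361, 0.0361, 0.0361, 0.0361, 0.0361, 0.0002, 0.0002, 0.0002, 0.0002]  mean=0.1595  Neff=5.4533  idx=[0, 0, 0, 0, 1, 1, 1, 2, 2, 3, 3, 5, 7]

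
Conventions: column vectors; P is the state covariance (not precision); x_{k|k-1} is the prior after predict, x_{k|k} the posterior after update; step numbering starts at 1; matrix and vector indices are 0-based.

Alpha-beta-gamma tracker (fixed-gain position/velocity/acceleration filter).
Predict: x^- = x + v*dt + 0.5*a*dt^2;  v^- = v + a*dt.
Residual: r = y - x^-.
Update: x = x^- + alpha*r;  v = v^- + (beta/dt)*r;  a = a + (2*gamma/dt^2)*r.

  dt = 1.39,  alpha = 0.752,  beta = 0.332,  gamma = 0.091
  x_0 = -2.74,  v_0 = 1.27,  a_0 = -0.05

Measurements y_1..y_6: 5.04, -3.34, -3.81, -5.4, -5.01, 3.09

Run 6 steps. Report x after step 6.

x_post = -0.1510

step 1: x_pred=-1.0230  r=6.0630  x^+=3.5364  v^+=2.6486  a^+=0.5211
step 2: x_pred=7.7214  r=-11.0614  x^+=-0.5968  v^+=0.7310  a^+=-0.5208
step 3: x_pred=-0.0838  r=-3.7262  x^+=-2.8859  v^+=-0.8830  a^+=-0.8718
step 4: x_pred=-4.9555  r=-0.4445  x^+=-5.2898  v^+=-2.2010  a^+=-0.9137
step 5: x_pred=-9.2318  r=4.2218  x^+=-6.0570  v^+=-2.4627  a^+=-0.5160
step 6: x_pred=-9.9786  r=13.0686  x^+=-0.1510  v^+=-0.0585  a^+=0.7150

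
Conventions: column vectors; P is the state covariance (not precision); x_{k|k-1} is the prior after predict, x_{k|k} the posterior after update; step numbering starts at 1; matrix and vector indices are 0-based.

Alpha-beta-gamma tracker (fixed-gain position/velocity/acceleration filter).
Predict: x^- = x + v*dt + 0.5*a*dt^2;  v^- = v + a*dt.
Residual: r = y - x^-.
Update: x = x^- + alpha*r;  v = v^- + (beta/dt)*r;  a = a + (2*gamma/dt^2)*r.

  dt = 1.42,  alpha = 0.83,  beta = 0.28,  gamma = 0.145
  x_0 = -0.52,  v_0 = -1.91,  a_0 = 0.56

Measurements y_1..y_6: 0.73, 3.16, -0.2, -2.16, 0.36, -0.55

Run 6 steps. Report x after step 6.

step 1: x_pred=-2.6676  r=3.3976  x^+=0.1524  v^+=-0.4448  a^+=1.0486
step 2: x_pred=0.5780  r=2.5820  x^+=2.7211  v^+=1.5534  a^+=1.4200
step 3: x_pred=6.3585  r=-6.5585  x^+=0.9149  v^+=2.2765  a^+=0.4768
step 4: x_pred=4.6283  r=-6.7883  x^+=-1.0060  v^+=1.6150  a^+=-0.4995
step 5: x_pred=0.7837  r=-0.4237  x^+=0.4320  v^+=0.8221  a^+=-0.5605
step 6: x_pred=1.0343  r=-1.5843  x^+=-0.2807  v^+=-0.2862  a^+=-0.7883

x_post = -0.2807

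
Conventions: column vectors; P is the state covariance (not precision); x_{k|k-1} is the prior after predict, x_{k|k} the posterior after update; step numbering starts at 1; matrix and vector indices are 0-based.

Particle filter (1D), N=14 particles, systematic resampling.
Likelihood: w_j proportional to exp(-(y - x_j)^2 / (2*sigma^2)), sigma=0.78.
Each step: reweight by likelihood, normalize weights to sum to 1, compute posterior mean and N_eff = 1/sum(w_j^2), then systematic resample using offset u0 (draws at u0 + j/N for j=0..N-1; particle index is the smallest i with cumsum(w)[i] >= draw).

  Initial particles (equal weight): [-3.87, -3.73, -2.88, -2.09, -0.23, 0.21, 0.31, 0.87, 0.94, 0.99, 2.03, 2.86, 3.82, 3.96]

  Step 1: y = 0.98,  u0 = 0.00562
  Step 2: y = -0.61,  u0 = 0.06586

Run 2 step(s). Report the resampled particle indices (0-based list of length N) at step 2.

resampled_idx = [0, 0, 0, 1, 2, 2, 3, 3, 4, 4, 6, 8, 10, 12]

step 1: w=[0.0000, 0.0000, 0.0000, 0.0001, 0.0594, 0.1215, 0.1368, 0.1958, 0.1975, 0.1978, 0.0799, 0.0108, 0.0003, 0.0001]  mean=0.8007  Neff=6.2510  idx=[4, 5, 5, 6, 6, 7, 7, 7, 8, 8, 9, 9, 9, 10]
step 2: w=[0.2125, 0.1377, 0.1377, 0.1193, 0.1193, 0.0395, 0.0395, 0.0395, 0.0332, 0.0332, 0.0292, 0.0292, 0.0292, 0.0008]  mean=0.3369  Neff=8.2633  idx=[0, 0, 0, 1, 2, 2, 3, 3, 4, 4, 6, 8, 10, 12]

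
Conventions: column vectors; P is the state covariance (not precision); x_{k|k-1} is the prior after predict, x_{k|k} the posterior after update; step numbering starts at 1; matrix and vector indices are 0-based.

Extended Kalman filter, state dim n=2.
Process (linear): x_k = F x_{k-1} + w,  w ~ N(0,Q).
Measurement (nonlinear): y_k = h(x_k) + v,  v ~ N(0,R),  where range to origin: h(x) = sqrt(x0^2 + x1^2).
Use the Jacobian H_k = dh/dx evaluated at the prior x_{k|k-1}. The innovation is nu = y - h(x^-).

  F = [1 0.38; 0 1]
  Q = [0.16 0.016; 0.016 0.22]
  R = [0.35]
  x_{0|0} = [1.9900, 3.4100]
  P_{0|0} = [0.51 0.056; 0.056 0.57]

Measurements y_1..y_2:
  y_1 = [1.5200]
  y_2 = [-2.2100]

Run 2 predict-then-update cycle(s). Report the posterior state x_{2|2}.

x_post = [-0.1074, -0.4157]

step 1: x^-=[3.2858, 3.4100]  P^-=[0.7949 0.2886; 0.2886 0.7900]  H_jac=[0.6939 0.7201]  S=[1.4307]  K=[0.5307; 0.5376]  nu=[-3.2155]  x^+=[1.5792, 1.6815]  P^+=[0.3918 -0.1196; -0.1196 0.3765]
step 2: x^-=[2.2182, 1.6815]  P^-=[0.5153 0.0395; 0.0395 0.5965]  H_jac=[0.7969 0.6041]  S=[0.9330]  K=[0.4657; 0.4200]  nu=[-4.9934]  x^+=[-0.1074, -0.4157]  P^+=[0.3130 -0.1430; -0.1430 0.4320]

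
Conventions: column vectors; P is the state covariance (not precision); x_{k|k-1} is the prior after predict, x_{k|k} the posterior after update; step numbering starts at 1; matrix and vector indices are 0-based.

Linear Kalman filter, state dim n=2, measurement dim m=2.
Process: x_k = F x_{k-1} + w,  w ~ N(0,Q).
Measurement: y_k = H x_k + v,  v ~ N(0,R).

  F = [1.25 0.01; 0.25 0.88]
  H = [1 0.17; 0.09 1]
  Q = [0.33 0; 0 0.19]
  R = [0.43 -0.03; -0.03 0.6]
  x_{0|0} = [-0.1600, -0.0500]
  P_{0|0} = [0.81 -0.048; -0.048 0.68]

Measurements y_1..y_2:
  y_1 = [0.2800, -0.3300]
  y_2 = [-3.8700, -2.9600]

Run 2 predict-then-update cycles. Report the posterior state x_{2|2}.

x_post = [-2.4889, -1.4679]

step 1: x^-=[-0.2005, -0.0840]  P^-=[1.5945 0.2062; 0.2062 0.7461]  S=[2.1162 0.4497; 0.4497 1.3961]  K=[0.7695 0.0026; 0.0440 0.5335]  nu=[0.4948, -0.2280]  x^+=[0.1796, -0.1839]  P^+=[0.3397 -0.0521; -0.0521 0.3235]
step 2: x^-=[0.2227, -0.1169]  P^-=[0.8594 0.0516; 0.0516 0.4388]  S=[1.3197 0.1743; 0.1743 1.0551]  K=[0.6561 0.0138; 0.0410 0.4135]  nu=[-4.0728, -2.8632]  x^+=[-2.4889, -1.4679]  P^+=[0.2880 -0.0373; -0.0373 0.2503]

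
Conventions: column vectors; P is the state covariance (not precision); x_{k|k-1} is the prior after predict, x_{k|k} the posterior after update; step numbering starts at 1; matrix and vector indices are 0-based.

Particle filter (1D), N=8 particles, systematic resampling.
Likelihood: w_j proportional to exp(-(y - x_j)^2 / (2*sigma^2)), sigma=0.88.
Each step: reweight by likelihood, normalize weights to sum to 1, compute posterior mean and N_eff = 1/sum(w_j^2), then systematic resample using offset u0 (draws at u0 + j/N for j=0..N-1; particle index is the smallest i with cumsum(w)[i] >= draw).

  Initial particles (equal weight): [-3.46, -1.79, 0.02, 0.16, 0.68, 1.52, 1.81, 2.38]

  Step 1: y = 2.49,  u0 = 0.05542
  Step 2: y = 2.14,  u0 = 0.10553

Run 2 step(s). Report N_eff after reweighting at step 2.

N_eff = 7.4460

step 1: w=[0.0000, 0.0000, 0.0079, 0.0123, 0.0492, 0.2224, 0.3029, 0.4052]  mean=1.8863  Neff=3.2463  idx=[4, 5, 6, 6, 6, 7, 7, 7]
step 2: w=[0.0376, 0.1161, 0.1387, 0.1387, 0.1387, 0.1434, 0.1434, 0.1434]  mean=1.9791  Neff=7.4460  idx=[1, 2, 3, 4, 5, 6, 6, 7]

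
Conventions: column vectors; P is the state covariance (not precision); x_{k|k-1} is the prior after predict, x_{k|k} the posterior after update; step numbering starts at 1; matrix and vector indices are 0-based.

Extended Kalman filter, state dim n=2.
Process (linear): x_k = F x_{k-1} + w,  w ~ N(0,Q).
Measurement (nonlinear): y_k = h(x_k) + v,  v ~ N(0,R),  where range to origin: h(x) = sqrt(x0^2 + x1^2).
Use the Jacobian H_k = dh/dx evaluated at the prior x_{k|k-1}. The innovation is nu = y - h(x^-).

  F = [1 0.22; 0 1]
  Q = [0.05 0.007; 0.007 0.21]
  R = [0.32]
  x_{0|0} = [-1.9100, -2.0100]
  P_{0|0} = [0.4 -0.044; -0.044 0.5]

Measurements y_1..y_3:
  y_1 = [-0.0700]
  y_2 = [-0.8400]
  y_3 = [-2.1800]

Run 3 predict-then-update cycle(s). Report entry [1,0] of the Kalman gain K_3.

step 1: x^-=[-2.3522, -2.0100]  P^-=[0.4548 0.0730; 0.0730 0.7100]  H_jac=[-0.7602 -0.6496]  S=[0.9546]  K=[-0.4119; -0.5413]  nu=[-3.1640]  x^+=[-1.0489, -0.2973]  P^+=[0.2929 -0.1398; -0.1398 0.4303]
step 2: x^-=[-1.1144, -0.2973]  P^-=[0.3022 -0.0382; -0.0382 0.6403]  H_jac=[-0.9662 -0.2578]  S=[0.6256]  K=[-0.4509; -0.2049]  nu=[-1.9933]  x^+=[-0.2155, 0.1110]  P^+=[0.1750 -0.0960; -0.0960 0.6140]
step 3: x^-=[-0.1911, 0.1110]  P^-=[0.2124 0.0461; 0.0461 0.8240]  H_jac=[-0.8646 0.5025]  S=[0.6468]  K=[-0.2481; 0.5786]  nu=[-2.4010]  x^+=[0.4047, -1.2781]  P^+=[0.1726 0.1390; 0.1390 0.6075]

K[1,0] = 0.5786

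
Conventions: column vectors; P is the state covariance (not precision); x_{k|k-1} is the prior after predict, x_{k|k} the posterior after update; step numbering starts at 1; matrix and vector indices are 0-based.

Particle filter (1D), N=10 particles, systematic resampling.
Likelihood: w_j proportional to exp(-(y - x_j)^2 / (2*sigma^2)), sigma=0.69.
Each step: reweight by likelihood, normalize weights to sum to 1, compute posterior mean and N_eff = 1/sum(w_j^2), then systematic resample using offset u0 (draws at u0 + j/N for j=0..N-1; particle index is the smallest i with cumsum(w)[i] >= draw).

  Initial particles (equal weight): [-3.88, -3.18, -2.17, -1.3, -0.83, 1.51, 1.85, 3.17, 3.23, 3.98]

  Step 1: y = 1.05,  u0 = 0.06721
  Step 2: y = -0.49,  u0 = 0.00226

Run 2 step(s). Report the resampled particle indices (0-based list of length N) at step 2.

step 1: w=[0.0000, 0.0000, 0.0000, 0.0022, 0.0180, 0.5911, 0.3769, 0.0066, 0.0050, 0.0001]  mean=1.6094  Neff=2.0331  idx=[5, 5, 5, 5, 5, 5, 6, 6, 6, 6]
step 2: w=[0.1460, 0.1460, 0.1460, 0.1460, 0.1460, 0.1460, 0.0310, 0.0310, 0.0310, 0.0310]  mean=1.5522  Neff=7.5906  idx=[0, 0, 1, 2, 2, 3, 4, 4, 5, 6]

resampled_idx = [0, 0, 1, 2, 2, 3, 4, 4, 5, 6]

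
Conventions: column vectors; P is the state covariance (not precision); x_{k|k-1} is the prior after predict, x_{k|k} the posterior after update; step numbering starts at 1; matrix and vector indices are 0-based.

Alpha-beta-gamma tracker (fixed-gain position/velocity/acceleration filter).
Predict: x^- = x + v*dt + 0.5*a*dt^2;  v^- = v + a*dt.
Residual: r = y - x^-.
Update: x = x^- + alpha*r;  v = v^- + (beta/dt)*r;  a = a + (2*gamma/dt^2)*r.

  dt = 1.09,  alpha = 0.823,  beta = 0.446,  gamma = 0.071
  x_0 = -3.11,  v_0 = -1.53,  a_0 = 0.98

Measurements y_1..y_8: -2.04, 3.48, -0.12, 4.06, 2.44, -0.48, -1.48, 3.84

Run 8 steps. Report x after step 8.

step 1: x_pred=-4.1955  r=2.1555  x^+=-2.4215  v^+=0.4202  a^+=1.2376
step 2: x_pred=-1.2283  r=4.7083  x^+=2.6466  v^+=3.6957  a^+=1.8004
step 3: x_pred=7.7445  r=-7.8645  x^+=1.2720  v^+=2.4402  a^+=0.8604
step 4: x_pred=4.4429  r=-0.3829  x^+=4.1278  v^+=3.2213  a^+=0.8146
step 5: x_pred=8.1230  r=-5.6830  x^+=3.4459  v^+=1.7840  a^+=0.1354
step 6: x_pred=5.4709  r=-5.9509  x^+=0.5733  v^+=-0.5034  a^+=-0.5758
step 7: x_pred=-0.3174  r=-1.1626  x^+=-1.2742  v^+=-1.6067  a^+=-0.7148
step 8: x_pred=-3.4501  r=7.2901  x^+=2.5496  v^+=0.5971  a^+=0.1565

x_post = 2.5496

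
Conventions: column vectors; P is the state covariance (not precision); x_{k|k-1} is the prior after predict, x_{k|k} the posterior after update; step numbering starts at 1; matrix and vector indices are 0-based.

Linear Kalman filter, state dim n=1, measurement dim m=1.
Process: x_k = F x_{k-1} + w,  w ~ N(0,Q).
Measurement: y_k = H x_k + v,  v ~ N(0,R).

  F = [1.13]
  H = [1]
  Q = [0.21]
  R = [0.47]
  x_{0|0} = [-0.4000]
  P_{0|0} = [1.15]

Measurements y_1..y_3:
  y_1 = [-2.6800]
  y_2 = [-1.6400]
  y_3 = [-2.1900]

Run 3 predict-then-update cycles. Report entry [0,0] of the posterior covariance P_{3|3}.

step 1: x^-=[-0.4520]  P^-=[1.6784]  S=[2.1484]  K=[0.7812]  nu=[-2.2280]  x^+=[-2.1926]  P^+=[0.3672]
step 2: x^-=[-2.4776]  P^-=[0.6789]  S=[1.1489]  K=[0.5909]  nu=[0.8376]  x^+=[-1.9827]  P^+=[0.2777]
step 3: x^-=[-2.2404]  P^-=[0.5646]  S=[1.0346]  K=[0.5457]  nu=[0.0504]  x^+=[-2.2129]  P^+=[0.2565]

P_post[0,0] = 0.2565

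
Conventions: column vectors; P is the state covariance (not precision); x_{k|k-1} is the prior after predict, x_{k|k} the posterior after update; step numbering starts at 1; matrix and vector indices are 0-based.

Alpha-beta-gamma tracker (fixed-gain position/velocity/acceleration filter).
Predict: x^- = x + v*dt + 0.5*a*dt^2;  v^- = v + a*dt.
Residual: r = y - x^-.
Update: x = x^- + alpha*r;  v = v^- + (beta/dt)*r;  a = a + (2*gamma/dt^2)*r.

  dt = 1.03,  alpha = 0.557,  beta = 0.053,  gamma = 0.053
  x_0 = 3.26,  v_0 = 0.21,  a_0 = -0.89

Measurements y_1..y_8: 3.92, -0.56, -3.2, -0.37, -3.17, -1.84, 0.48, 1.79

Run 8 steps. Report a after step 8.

step 1: x_pred=3.0042  r=0.9158  x^+=3.5143  v^+=-0.6596  a^+=-0.7985
step 2: x_pred=2.4114  r=-2.9714  x^+=0.7563  v^+=-1.6349  a^+=-1.0954
step 3: x_pred=-1.5087  r=-1.6913  x^+=-2.4508  v^+=-2.8502  a^+=-1.2644
step 4: x_pred=-6.0571  r=5.6871  x^+=-2.8894  v^+=-3.8599  a^+=-0.6961
step 5: x_pred=-7.2343  r=4.0643  x^+=-4.9705  v^+=-4.3677  a^+=-0.2901
step 6: x_pred=-9.6231  r=7.7831  x^+=-5.2879  v^+=-4.2660  a^+=0.4876
step 7: x_pred=-9.4233  r=9.9033  x^+=-3.9071  v^+=-3.2542  a^+=1.4771
step 8: x_pred=-6.4754  r=8.2654  x^+=-1.8716  v^+=-1.3075  a^+=2.3029

a_post = 2.3029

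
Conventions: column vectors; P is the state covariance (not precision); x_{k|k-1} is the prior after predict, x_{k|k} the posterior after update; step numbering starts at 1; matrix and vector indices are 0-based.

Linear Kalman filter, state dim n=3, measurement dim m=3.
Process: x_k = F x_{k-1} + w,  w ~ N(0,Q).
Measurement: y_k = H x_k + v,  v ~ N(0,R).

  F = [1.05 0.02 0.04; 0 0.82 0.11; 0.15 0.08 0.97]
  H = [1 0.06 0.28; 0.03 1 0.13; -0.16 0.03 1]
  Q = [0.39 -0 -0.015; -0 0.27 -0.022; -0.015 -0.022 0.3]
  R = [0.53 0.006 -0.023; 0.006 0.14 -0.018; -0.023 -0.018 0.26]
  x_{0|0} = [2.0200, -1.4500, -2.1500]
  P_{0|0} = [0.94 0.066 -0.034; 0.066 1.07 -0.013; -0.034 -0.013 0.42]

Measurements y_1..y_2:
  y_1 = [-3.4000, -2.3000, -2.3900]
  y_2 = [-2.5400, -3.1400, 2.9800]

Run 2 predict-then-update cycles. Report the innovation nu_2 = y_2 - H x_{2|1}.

step 1: x^-=[2.0060, -1.4255, -1.8985]  P^-=[1.4273 0.0718 0.1217; 0.0718 0.9922 0.0901; 0.1217 0.0901 0.7128]  S=[2.0966 0.2490 0.0739; 0.2490 1.1742 0.1777; 0.0739 0.1777 0.9761]  K=[0.7064 -0.0148 -0.1579; -0.0270 0.8694 -0.0452; 0.1281 0.0258 0.6988]  nu=[-4.7889, -0.6879, -0.1278]  x^+=[-1.3466, -1.8885, -2.6191]  P^+=[0.3774 -0.0068 0.0036; -0.0068 0.1267 -0.0317; 0.0036 -0.0317 0.1798]
step 2: x^-=[-1.5565, -1.8367, -2.8936]  P^-=[0.8063 -0.0037 0.0539; -0.0037 0.3516 -0.0208; 0.0539 -0.0208 0.4744]  S=[1.4039 0.0664 0.0315; 0.0664 0.4952 0.0306; 0.0315 0.0306 0.7369]  K=[0.5885 -0.0155 -0.1265; -0.0244 0.7103 -0.0415; 0.1166 0.0317 0.6249]  nu=[-0.0631, -0.8804, 5.6797]  x^+=[-2.2986, -2.6962, 0.6206]  P^+=[0.3139 -0.0063 0.0043; -0.0063 0.1038 -0.0271; 0.0043 -0.0271 0.1607]

innov = [-0.0631, -0.8804, 5.6797]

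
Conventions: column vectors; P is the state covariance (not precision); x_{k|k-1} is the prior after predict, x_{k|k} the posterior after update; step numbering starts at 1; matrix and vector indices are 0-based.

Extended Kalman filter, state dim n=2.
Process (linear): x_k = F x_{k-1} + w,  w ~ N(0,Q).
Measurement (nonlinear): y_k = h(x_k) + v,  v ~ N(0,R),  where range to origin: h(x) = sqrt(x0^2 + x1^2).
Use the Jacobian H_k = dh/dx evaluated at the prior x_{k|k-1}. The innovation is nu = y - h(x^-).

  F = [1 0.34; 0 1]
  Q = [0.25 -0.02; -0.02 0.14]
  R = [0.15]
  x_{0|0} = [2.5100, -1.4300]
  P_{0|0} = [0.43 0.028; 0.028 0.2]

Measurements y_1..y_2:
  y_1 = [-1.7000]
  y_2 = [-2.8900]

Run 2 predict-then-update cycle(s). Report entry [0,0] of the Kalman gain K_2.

step 1: x^-=[2.0238, -1.4300]  P^-=[0.7222 0.0760; 0.0760 0.3400]  H_jac=[0.8167 -0.5771]  S=[0.6733]  K=[0.8109; -0.1992]  nu=[-4.1780]  x^+=[-1.3640, -0.5976]  P^+=[0.2795 0.1848; 0.1848 0.3133]
step 2: x^-=[-1.5672, -0.5976]  P^-=[0.6913 0.2713; 0.2713 0.4533]  H_jac=[-0.9344 -0.3563]  S=[0.9917]  K=[-0.7488; -0.4184]  nu=[-4.5673]  x^+=[1.8528, 1.3135]  P^+=[0.1353 -0.0395; -0.0395 0.2796]

K[0,0] = -0.7488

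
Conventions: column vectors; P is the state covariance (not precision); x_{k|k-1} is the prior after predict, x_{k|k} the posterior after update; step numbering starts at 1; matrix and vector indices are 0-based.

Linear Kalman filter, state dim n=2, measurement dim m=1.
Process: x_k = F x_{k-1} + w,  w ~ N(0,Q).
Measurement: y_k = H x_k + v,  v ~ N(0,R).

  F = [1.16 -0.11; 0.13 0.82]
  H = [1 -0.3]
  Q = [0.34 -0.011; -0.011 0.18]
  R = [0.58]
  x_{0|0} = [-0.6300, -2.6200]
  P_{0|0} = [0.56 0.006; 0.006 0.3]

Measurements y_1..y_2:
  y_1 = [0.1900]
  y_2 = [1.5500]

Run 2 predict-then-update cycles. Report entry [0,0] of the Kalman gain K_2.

K[0,0] = 0.5838

step 1: x^-=[-0.4426, -2.2303]  P^-=[1.0956 0.0520; 0.0520 0.3925]  S=[1.6798]  K=[0.6430; -0.0391]  nu=[-0.0365]  x^+=[-0.4661, -2.2289]  P^+=[0.4012 0.0943; 0.0943 0.3899]
step 2: x^-=[-0.2955, -1.8883]  P^-=[0.8605 0.1027; 0.1027 0.4690]  S=[1.4211]  K=[0.5838; -0.0268]  nu=[1.2790]  x^+=[0.4513, -1.9225]  P^+=[0.3761 0.1249; 0.1249 0.4680]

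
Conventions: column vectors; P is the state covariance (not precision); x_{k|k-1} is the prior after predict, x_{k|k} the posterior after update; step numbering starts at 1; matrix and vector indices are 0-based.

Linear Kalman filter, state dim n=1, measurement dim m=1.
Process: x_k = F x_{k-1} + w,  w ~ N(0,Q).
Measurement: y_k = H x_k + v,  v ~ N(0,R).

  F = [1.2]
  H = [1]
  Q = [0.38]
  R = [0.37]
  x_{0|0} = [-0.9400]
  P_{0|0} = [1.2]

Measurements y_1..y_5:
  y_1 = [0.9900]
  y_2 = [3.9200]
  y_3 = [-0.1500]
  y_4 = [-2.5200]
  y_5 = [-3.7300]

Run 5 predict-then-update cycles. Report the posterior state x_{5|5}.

step 1: x^-=[-1.1280]  P^-=[2.1080]  S=[2.4780]  K=[0.8507]  nu=[2.1180]  x^+=[0.6738]  P^+=[0.3148]
step 2: x^-=[0.8085]  P^-=[0.8332]  S=[1.2032]  K=[0.6925]  nu=[3.1115]  x^+=[2.9632]  P^+=[0.2562]
step 3: x^-=[3.5559]  P^-=[0.7490]  S=[1.1190]  K=[0.6693]  nu=[-3.7059]  x^+=[1.0754]  P^+=[0.2477]
step 4: x^-=[1.2905]  P^-=[0.7366]  S=[1.1066]  K=[0.6656]  nu=[-3.8105]  x^+=[-1.2460]  P^+=[0.2463]
step 5: x^-=[-1.4952]  P^-=[0.7347]  S=[1.1047]  K=[0.6651]  nu=[-2.2348]  x^+=[-2.9815]  P^+=[0.2461]

x_post = [-2.9815]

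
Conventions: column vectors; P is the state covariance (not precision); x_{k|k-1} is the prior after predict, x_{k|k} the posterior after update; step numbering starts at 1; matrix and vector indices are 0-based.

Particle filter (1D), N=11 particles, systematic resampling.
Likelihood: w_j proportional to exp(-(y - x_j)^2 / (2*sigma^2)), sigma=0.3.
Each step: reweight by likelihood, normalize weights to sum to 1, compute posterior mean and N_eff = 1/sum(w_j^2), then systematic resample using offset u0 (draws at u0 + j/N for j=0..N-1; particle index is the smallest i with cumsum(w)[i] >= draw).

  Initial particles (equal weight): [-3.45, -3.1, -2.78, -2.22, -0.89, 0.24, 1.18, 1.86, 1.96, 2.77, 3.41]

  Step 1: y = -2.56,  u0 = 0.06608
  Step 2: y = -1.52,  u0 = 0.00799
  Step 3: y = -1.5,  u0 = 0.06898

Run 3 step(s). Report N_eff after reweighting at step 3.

N_eff = 11.0000

step 1: w=[0.0082, 0.1319, 0.5093, 0.3506, 0.0000, 0.0000, 0.0000, 0.0000, 0.0000, 0.0000, 0.0000]  mean=-2.6313  Neff=2.5013  idx=[1, 2, 2, 2, 2, 2, 2, 3, 3, 3, 3]
step 2: w=[0.0000, 0.0006, 0.0006, 0.0006, 0.0006, 0.0006, 0.0006, 0.2492, 0.2492, 0.2492, 0.2492]  mean=-2.2219  Neff=4.0270  idx=[7, 7, 7, 8, 8, 8, 9, 9, 9, 10, 10]
step 3: w=[0.0909, 0.0909, 0.0909, 0.0909, 0.0909, 0.0909, 0.0909, 0.0909, 0.0909, 0.0909, 0.0909]  mean=-2.2200  Neff=11.0000  idx=[0, 1, 2, 3, 4, 5, 6, 7, 8, 9, 10]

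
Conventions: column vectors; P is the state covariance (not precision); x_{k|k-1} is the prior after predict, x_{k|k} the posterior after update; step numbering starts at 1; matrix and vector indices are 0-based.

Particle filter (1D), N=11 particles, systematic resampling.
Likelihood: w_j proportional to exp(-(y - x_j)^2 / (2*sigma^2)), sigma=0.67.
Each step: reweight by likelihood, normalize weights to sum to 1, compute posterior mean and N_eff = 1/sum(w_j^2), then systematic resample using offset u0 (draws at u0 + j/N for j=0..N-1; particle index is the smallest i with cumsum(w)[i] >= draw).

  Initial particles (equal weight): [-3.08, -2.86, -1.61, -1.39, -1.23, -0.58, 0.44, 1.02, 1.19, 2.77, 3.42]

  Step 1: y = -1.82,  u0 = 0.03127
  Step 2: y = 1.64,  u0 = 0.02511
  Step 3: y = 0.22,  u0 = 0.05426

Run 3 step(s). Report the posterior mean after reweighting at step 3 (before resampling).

post_mean = -1.2715

step 1: w=[0.0551, 0.0967, 0.3072, 0.2626, 0.2190, 0.0582, 0.0011, 0.0000, 0.0000, 0.0000, 0.0000]  mean=-1.6085  Neff=4.4033  idx=[0, 1, 2, 2, 2, 3, 3, 3, 4, 4, 4]
step 2: w=[0.0000, 0.0000, 0.0175, 0.0175, 0.0175, 0.0818, 0.0818, 0.0818, 0.2340, 0.2340, 0.2340]  mean=-1.2893  Neff=5.3975  idx=[3, 5, 6, 7, 8, 8, 9, 9, 9, 10, 10]
step 3: w=[0.0278, 0.0645, 0.0645, 0.0645, 0.1113, 0.1113, 0.1113, 0.1113, 0.1113, 0.1113, 0.1113]  mean=-1.2715  Neff=10.0111  idx=[1, 2, 4, 4, 5, 6, 7, 8, 9, 9, 10]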